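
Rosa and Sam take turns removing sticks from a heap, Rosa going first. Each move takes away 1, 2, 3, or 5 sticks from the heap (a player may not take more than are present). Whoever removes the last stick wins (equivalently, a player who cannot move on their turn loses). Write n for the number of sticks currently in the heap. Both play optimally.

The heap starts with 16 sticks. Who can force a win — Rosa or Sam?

Work bottom-up. With no move the player to move loses. Otherwise the position is W if at least one move leads to an L position for the opponent, and L if every move leads to a W.
n=0: no move → L
n=1: W (go to 0, an L position)
n=2: W (go to 0, an L position)
n=3: W (go to 0, an L position)
n=4: L (options 3(W), 2(W), 1(W) are all W)
n=5: W (go to 4, an L position)
n=6: W (go to 4, an L position)
n=7: W (go to 4, an L position)
n=8: L (options 7(W), 6(W), 5(W), 3(W) are all W)
n=9: W (go to 8, an L position)
n=10: W (go to 8, an L position)
n=11: W (go to 8, an L position)
n=12: L (options 11(W), 10(W), 9(W), 7(W) are all W)
n=13: W (go to 12, an L position)
n=14: W (go to 12, an L position)
n=15: W (go to 12, an L position)
n=16: L (options 15(W), 14(W), 13(W), 11(W) are all W)
Every move from 16 reaches a W position, so the mover loses.

Sam wins.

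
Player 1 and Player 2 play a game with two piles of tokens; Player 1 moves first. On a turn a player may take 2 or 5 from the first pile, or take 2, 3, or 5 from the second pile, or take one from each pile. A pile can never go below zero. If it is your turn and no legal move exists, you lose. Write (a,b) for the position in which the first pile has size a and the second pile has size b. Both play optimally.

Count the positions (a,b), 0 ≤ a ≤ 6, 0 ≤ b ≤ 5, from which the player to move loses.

Compute win/loss labels from the base case upward. A position with no move is L. Any other position is W if it can reach an L in one move, else L.
Every move lowers a or b (never raises either), so fill the grid row by row in increasing a, and left to right within a row: each cell's successors are then already labelled.
      b=0  b=1  b=2  b=3  b=4  b=5
a=0:    L    L    W    W    W    W
a=1:    L    W    W    W    L    W
a=2:    W    W    L    L    W    W
a=3:    W    L    L    W    W    W
a=4:    L    L    W    W    W    W
a=5:    W    W    W    L    L    W
a=6:    W    W    L    L    W    W
Cells with no legal move (terminal, hence L): (0,0), (0,1), (1,0).
The remaining L cells, each justified by listing all of its moves:
(1,4): →(1,2)(W), (1,1)(W), (0,3)(W) — all W, so L
(2,2): →(0,2)(W), (2,0)(W), (1,1)(W) — all W, so L
(2,3): →(0,3)(W), (2,1)(W), (2,0)(W), (1,2)(W) — all W, so L
(3,1): →(1,1)(W), (2,0)(W) — all W, so L
(3,2): →(1,2)(W), (3,0)(W), (2,1)(W) — all W, so L
(4,0): →(2,0)(W) only, which is W, so L
(4,1): →(2,1)(W), (3,0)(W) — all W, so L
(5,3): →(3,3)(W), (0,3)(W), (5,1)(W), (5,0)(W), (4,2)(W) — all W, so L
(5,4): →(3,4)(W), (0,4)(W), (5,2)(W), (5,1)(W), (4,3)(W) — all W, so L
(6,2): →(4,2)(W), (1,2)(W), (6,0)(W), (5,1)(W) — all W, so L
(6,3): →(4,3)(W), (1,3)(W), (6,1)(W), (6,0)(W), (5,2)(W) — all W, so L
Every other cell has at least one move into one of the L cells above, so it is W.
L cells per row: a=0: 2, a=1: 2, a=2: 2, a=3: 2, a=4: 2, a=5: 2, a=6: 2; total 14.

14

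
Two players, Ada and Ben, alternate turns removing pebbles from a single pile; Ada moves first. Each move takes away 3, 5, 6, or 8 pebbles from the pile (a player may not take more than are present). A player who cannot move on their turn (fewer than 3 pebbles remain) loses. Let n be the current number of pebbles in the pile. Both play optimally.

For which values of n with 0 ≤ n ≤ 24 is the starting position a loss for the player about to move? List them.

Work bottom-up. With no move the player to move loses. Otherwise the position is W if at least one move leads to an L position for the opponent, and L if every move leads to a W.
n=0: no move → L
n=1: no move → L
n=2: no move → L
n=3: reaches L-position 0 → W
n=4: reaches L-position 1 → W
n=5: reaches L-position 2 → W
n=6: reaches L-position 1 → W
n=7: reaches L-position 2 → W
n=8: reaches L-position 2 → W
n=9: reaches L-position 1 → W
n=10: reaches L-position 2 → W
n=11: only reaches 8(W), 6(W), 5(W), 3(W), all W → L
n=12: only reaches 9(W), 7(W), 6(W), 4(W), all W → L
n=13: only reaches 10(W), 8(W), 7(W), 5(W), all W → L
n=14: reaches L-position 11 → W
n=15: reaches L-position 12 → W
n=16: reaches L-position 13 → W
n=17: reaches L-position 12 → W
n=18: reaches L-position 13 → W
n=19: reaches L-position 13 → W
n=20: reaches L-position 12 → W
n=21: reaches L-position 13 → W
n=22: only reaches 19(W), 17(W), 16(W), 14(W), all W → L
n=23: only reaches 20(W), 18(W), 17(W), 15(W), all W → L
n=24: only reaches 21(W), 19(W), 18(W), 16(W), all W → L
Reading off the rows marked L gives the requested list; there are 9 such values of n.

0, 1, 2, 11, 12, 13, 22, 23, 24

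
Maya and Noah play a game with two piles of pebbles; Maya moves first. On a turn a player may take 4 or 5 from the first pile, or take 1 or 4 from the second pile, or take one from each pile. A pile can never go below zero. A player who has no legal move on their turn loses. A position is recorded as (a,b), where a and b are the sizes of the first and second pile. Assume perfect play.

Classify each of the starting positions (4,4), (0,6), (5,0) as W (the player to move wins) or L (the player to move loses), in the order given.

(4,4): L, (0,6): W, (5,0): W

Classify positions by backward induction: terminal positions (no move available) are L. From any other position, the mover wins iff some move reaches an L.
No move ever increases a pile, so every position that can arise here has a ≤ 5 and b ≤ 6; it is enough to label the cells with 0 ≤ a ≤ 5 and 0 ≤ b ≤ 6.
Every move lowers a or b (never raises either), so fill the grid row by row in increasing a, and left to right within a row: each cell's successors are then already labelled.
      b=0  b=1  b=2  b=3  b=4  b=5  b=6
a=0:    L    W    L    W    W    L    W
a=1:    L    W    L    W    W    L    W
a=2:    L    W    L    W    W    L    W
a=3:    L    W    L    W    W    L    W
a=4:    W    W    W    W    L    W    W
a=5:    W    L    W    L    W    W    L
Cells with no legal move (terminal, hence L): (0,0), (1,0), (2,0), (3,0).
The remaining L cells, each justified by listing all of its moves:
(0,2): →(0,1)(W) only, which is W, so L
(0,5): →(0,4)(W), (0,1)(W) — all W, so L
(1,2): →(1,1)(W), (0,1)(W) — all W, so L
(1,5): →(1,4)(W), (1,1)(W), (0,4)(W) — all W, so L
(2,2): →(2,1)(W), (1,1)(W) — all W, so L
(2,5): →(2,4)(W), (2,1)(W), (1,4)(W) — all W, so L
(3,2): →(3,1)(W), (2,1)(W) — all W, so L
(3,5): →(3,4)(W), (3,1)(W), (2,4)(W) — all W, so L
(4,4): →(0,4)(W), (4,3)(W), (4,0)(W), (3,3)(W) — all W, so L
(5,1): →(1,1)(W), (0,1)(W), (5,0)(W), (4,0)(W) — all W, so L
(5,3): →(1,3)(W), (0,3)(W), (5,2)(W), (4,2)(W) — all W, so L
(5,6): →(1,6)(W), (0,6)(W), (5,5)(W), (5,2)(W), (4,5)(W) — all W, so L
Every other cell has at least one move into one of the L cells above, so it is W.
(4,4): one of the L cells justified above, so L
(0,6): the move to (0,5) reaches an L cell, so W
(5,0): the move to (1,0) reaches an L cell, so W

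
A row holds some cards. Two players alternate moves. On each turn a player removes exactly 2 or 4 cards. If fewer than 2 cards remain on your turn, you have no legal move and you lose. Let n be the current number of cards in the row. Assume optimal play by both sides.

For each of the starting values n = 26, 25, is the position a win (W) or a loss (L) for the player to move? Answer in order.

26: W, 25: L

Work bottom-up. With no move the player to move loses. Otherwise the position is W if at least one move leads to an L position for the opponent, and L if every move leads to a W.
n=0: no move → L
n=1: no move → L
n=2: can move to 0, which is L ⇒ W
n=3: can move to 1, which is L ⇒ W
n=4: can move to 0, which is L ⇒ W
n=5: can move to 1, which is L ⇒ W
n=6: moves to 4(W), 2(W); every one is W ⇒ L
n=7: moves to 5(W), 3(W); every one is W ⇒ L
n=8: can move to 6, which is L ⇒ W
n=9: can move to 7, which is L ⇒ W
n=10: can move to 6, which is L ⇒ W
n=11: can move to 7, which is L ⇒ W
n=12: moves to 10(W), 8(W); every one is W ⇒ L
n=13: moves to 11(W), 9(W); every one is W ⇒ L
n=14: can move to 12, which is L ⇒ W
n=15: can move to 13, which is L ⇒ W
n=16: can move to 12, which is L ⇒ W
n=17: can move to 13, which is L ⇒ W
n=18: moves to 16(W), 14(W); every one is W ⇒ L
n=19: moves to 17(W), 15(W); every one is W ⇒ L
n=20: can move to 18, which is L ⇒ W
n=21: can move to 19, which is L ⇒ W
n=22: can move to 18, which is L ⇒ W
n=23: can move to 19, which is L ⇒ W
n=24: moves to 22(W), 20(W); every one is W ⇒ L
n=25: moves to 23(W), 21(W); every one is W ⇒ L
n=26: can move to 24, which is L ⇒ W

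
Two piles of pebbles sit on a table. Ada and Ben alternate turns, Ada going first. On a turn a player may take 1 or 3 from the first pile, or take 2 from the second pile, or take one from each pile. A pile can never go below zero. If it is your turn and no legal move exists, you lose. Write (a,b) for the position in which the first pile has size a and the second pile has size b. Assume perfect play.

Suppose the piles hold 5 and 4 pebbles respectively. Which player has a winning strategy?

Positions with no move are L. A position that does have a move is losing for the player to move precisely when every available move leads to a winning position for the opponent. Fill in the labels:
No move ever increases a pile, so every position that can arise here has a ≤ 5 and b ≤ 4; it is enough to label the cells with 0 ≤ a ≤ 5 and 0 ≤ b ≤ 4.
Every move lowers a or b (never raises either), so fill the grid row by row in increasing a, and left to right within a row: each cell's successors are then already labelled.
      b=0  b=1  b=2  b=3  b=4
a=0:    L    L    W    W    L
a=1:    W    W    W    L    W
a=2:    L    L    W    W    W
a=3:    W    W    W    L    W
a=4:    L    L    W    W    W
a=5:    W    W    W    L    L
Cells with no legal move (terminal, hence L): (0,0), (0,1).
The remaining L cells, each justified by listing all of its moves:
(0,4): the only move is to (0,2)(W), a W ⇒ L
(1,3): moves to (0,3)(W), (1,1)(W), (0,2)(W); every one is W ⇒ L
(2,0): the only move is to (1,0)(W), a W ⇒ L
(2,1): moves to (1,1)(W), (1,0)(W); every one is W ⇒ L
(3,3): moves to (2,3)(W), (0,3)(W), (3,1)(W), (2,2)(W); every one is W ⇒ L
(4,0): moves to (3,0)(W), (1,0)(W); every one is W ⇒ L
(4,1): moves to (3,1)(W), (1,1)(W), (3,0)(W); every one is W ⇒ L
(5,3): moves to (4,3)(W), (2,3)(W), (5,1)(W), (4,2)(W); every one is W ⇒ L
(5,4): moves to (4,4)(W), (2,4)(W), (5,2)(W), (4,3)(W); every one is W ⇒ L
Every other cell has at least one move into one of the L cells above, so it is W.
Every move from (5,4) reaches a W position, so the mover loses.

Ben wins.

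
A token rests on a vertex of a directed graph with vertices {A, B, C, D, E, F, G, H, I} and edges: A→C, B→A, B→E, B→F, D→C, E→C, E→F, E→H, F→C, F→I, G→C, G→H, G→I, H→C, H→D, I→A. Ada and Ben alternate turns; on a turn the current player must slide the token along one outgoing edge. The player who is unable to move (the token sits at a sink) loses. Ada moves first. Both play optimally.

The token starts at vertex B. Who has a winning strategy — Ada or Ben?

Use the standard recursion: the mover loses at a terminal position; elsewhere, the mover wins exactly when some move hands the opponent an L position.
Every edge goes from a vertex to one that appears earlier in the order C, A, D, H, I, F, G, E, B, so processing vertices in that order labels each vertex after all of its successors.
C: no outgoing edge → L
A: W (go to C, an L position)
D: W (go to C, an L position)
H: W (go to C, an L position)
I: L (sole option A(W) is W)
F: W (go to I, an L position)
G: W (go to I, an L position)
E: W (go to C, an L position)
B: L (options E(W), F(W), A(W) are all W)
The starting position B is L: whatever Ada does, the opponent receives a W position.

Ben wins.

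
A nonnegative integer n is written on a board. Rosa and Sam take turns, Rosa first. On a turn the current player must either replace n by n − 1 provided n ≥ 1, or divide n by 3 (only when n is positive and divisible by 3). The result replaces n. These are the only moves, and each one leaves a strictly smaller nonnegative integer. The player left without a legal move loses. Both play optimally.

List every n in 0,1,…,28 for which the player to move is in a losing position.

0, 2, 4, 7, 9, 11, 13, 15, 17, 19, 22, 24, 26, 28

Work bottom-up. With no move the player to move loses. Otherwise the position is W if at least one move leads to an L position for the opponent, and L if every move leads to a W.
n=0: no move → L
n=1: reaches L-position 0 → W
n=2: only reaches 1(W), which is W → L
n=3: reaches L-position 2 → W
n=4: only reaches 3(W), which is W → L
n=5: reaches L-position 4 → W
n=6: reaches L-position 2 → W
n=7: only reaches 6(W), which is W → L
n=8: reaches L-position 7 → W
n=9: only reaches 3(W), 8(W), all W → L
n=10: reaches L-position 9 → W
n=11: only reaches 10(W), which is W → L
n=12: reaches L-position 4 → W
n=13: only reaches 12(W), which is W → L
n=14: reaches L-position 13 → W
n=15: only reaches 5(W), 14(W), all W → L
n=16: reaches L-position 15 → W
n=17: only reaches 16(W), which is W → L
n=18: reaches L-position 17 → W
n=19: only reaches 18(W), which is W → L
n=20: reaches L-position 19 → W
n=21: reaches L-position 7 → W
n=22: only reaches 21(W), which is W → L
n=23: reaches L-position 22 → W
n=24: only reaches 8(W), 23(W), all W → L
n=25: reaches L-position 24 → W
n=26: only reaches 25(W), which is W → L
n=27: reaches L-position 9 → W
n=28: only reaches 27(W), which is W → L
Reading off the rows marked L gives the requested list; there are 14 such values of n.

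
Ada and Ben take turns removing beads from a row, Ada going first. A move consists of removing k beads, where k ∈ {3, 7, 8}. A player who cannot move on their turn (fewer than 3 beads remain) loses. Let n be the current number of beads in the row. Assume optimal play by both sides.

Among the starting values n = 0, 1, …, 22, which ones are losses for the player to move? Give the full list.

0, 1, 2, 6, 11, 12, 16, 17, 21, 22

Compute win/loss labels from the base case upward. A position with no move is L. Any other position is W if it can reach an L in one move, else L.
n=0: no move → L
n=1: no move → L
n=2: no move → L
n=3: can move to 0, which is L ⇒ W
n=4: can move to 1, which is L ⇒ W
n=5: can move to 2, which is L ⇒ W
n=6: the only move is to 3(W), a W ⇒ L
n=7: can move to 0, which is L ⇒ W
n=8: can move to 1, which is L ⇒ W
n=9: can move to 6, which is L ⇒ W
n=10: can move to 2, which is L ⇒ W
n=11: moves to 8(W), 4(W), 3(W); every one is W ⇒ L
n=12: moves to 9(W), 5(W), 4(W); every one is W ⇒ L
n=13: can move to 6, which is L ⇒ W
n=14: can move to 11, which is L ⇒ W
n=15: can move to 12, which is L ⇒ W
n=16: moves to 13(W), 9(W), 8(W); every one is W ⇒ L
n=17: moves to 14(W), 10(W), 9(W); every one is W ⇒ L
n=18: can move to 11, which is L ⇒ W
n=19: can move to 16, which is L ⇒ W
n=20: can move to 17, which is L ⇒ W
n=21: moves to 18(W), 14(W), 13(W); every one is W ⇒ L
n=22: moves to 19(W), 15(W), 14(W); every one is W ⇒ L
The losing starting values of n are exactly the entries labelled L in this table (10 of them).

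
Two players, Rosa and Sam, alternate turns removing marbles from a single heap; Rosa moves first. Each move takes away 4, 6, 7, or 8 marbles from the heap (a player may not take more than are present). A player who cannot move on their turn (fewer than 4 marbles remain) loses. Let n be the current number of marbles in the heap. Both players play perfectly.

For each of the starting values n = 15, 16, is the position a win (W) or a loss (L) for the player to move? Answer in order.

Classify positions by backward induction: terminal positions (no move available) are L. From any other position, the mover wins iff some move reaches an L.
n=0: no move → L
n=1: no move → L
n=2: no move → L
n=3: no move → L
n=4: can move to 0, which is L ⇒ W
n=5: can move to 1, which is L ⇒ W
n=6: can move to 2, which is L ⇒ W
n=7: can move to 3, which is L ⇒ W
n=8: can move to 2, which is L ⇒ W
n=9: can move to 3, which is L ⇒ W
n=10: can move to 3, which is L ⇒ W
n=11: can move to 3, which is L ⇒ W
n=12: moves to 8(W), 6(W), 5(W), 4(W); every one is W ⇒ L
n=13: moves to 9(W), 7(W), 6(W), 5(W); every one is W ⇒ L
n=14: moves to 10(W), 8(W), 7(W), 6(W); every one is W ⇒ L
n=15: moves to 11(W), 9(W), 8(W), 7(W); every one is W ⇒ L
n=16: can move to 12, which is L ⇒ W

15: L, 16: W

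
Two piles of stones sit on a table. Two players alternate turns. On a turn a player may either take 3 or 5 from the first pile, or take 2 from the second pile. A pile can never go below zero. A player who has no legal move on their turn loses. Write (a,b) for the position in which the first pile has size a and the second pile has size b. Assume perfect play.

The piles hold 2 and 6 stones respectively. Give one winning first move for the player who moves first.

Move to (2,4).

Label each position W (a win for the player to move) or L (a loss). A position with no legal move is L; any other position is W exactly when some move reaches an L, and L when every move reaches a W.
No move ever increases a pile, so every position that can arise here has a ≤ 2 and b ≤ 6; it is enough to label the cells with 0 ≤ a ≤ 2 and 0 ≤ b ≤ 6.
Every move lowers a or b (never raises either), so fill the grid row by row in increasing a, and left to right within a row: each cell's successors are then already labelled.
      b=0  b=1  b=2  b=3  b=4  b=5  b=6
a=0:    L    L    W    W    L    L    W
a=1:    L    L    W    W    L    L    W
a=2:    L    L    W    W    L    L    W
Cells with no legal move (terminal, hence L): (0,0), (0,1), (1,0), (1,1), (2,0), (2,1).
The remaining L cells, each justified by listing all of its moves:
(0,4): →(0,2)(W) only, which is W, so L
(0,5): →(0,3)(W) only, which is W, so L
(1,4): →(1,2)(W) only, which is W, so L
(1,5): →(1,3)(W) only, which is W, so L
(2,4): →(2,2)(W) only, which is W, so L
(2,5): →(2,3)(W) only, which is W, so L
Every other cell has at least one move into one of the L cells above, so it is W.
From (2,6), the L positions reachable in one move are: (2,4).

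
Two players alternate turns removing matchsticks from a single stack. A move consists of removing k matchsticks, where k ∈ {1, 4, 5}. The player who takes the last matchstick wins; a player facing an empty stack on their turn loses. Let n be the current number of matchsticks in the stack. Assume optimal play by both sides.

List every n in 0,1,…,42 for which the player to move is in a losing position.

Compute win/loss labels from the base case upward. A position with no move is L. Any other position is W if it can reach an L in one move, else L.
n=0: no move → L
n=1: →0(L), so W
n=2: →1(W) only, which is W, so L
n=3: →2(L), so W
n=4: →0(L), so W
n=5: →0(L), so W
n=6: →2(L), so W
n=7: →2(L), so W
n=8: →7(W), 4(W), 3(W) — all W, so L
n=9: →8(L), so W
n=10: →9(W), 6(W), 5(W) — all W, so L
n=11: →10(L), so W
n=12: →8(L), so W
n=13: →8(L), so W
n=14: →10(L), so W
n=15: →10(L), so W
n=16: →15(W), 12(W), 11(W) — all W, so L
n=17: →16(L), so W
n=18: →17(W), 14(W), 13(W) — all W, so L
n=19: →18(L), so W
n=20: →16(L), so W
n=21: →16(L), so W
n=22: →18(L), so W
n=23: →18(L), so W
n=24: →23(W), 20(W), 19(W) — all W, so L
n=25: →24(L), so W
n=26: →25(W), 22(W), 21(W) — all W, so L
n=27: →26(L), so W
n=28: →24(L), so W
n=29: →24(L), so W
n=30: →26(L), so W
n=31: →26(L), so W
n=32: →31(W), 28(W), 27(W) — all W, so L
n=33: →32(L), so W
n=34: →33(W), 30(W), 29(W) — all W, so L
n=35: →34(L), so W
n=36: →32(L), so W
n=37: →32(L), so W
n=38: →34(L), so W
n=39: →34(L), so W
n=40: →39(W), 36(W), 35(W) — all W, so L
n=41: →40(L), so W
n=42: →41(W), 38(W), 37(W) — all W, so L
The losing starting values of n are exactly the entries labelled L in this table (12 of them).

0, 2, 8, 10, 16, 18, 24, 26, 32, 34, 40, 42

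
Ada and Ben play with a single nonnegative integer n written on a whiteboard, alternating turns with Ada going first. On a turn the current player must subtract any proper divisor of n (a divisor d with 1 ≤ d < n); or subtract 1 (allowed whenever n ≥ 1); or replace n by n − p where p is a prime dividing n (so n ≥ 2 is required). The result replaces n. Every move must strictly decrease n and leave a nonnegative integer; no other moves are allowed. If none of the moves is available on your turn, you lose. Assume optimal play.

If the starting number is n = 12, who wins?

Classify positions by backward induction: terminal positions (no move available) are L. From any other position, the mover wins iff some move reaches an L.
n=0: no move → L
n=1: reaches L-position 0 → W
n=2: reaches L-position 0 → W
n=3: reaches L-position 0 → W
n=4: only reaches 2(W), 3(W), all W → L
n=5: reaches L-position 0 → W
n=6: reaches L-position 4 → W
n=7: reaches L-position 0 → W
n=8: reaches L-position 4 → W
n=9: only reaches 6(W), 8(W), all W → L
n=10: reaches L-position 9 → W
n=11: reaches L-position 0 → W
n=12: reaches L-position 9 → W
From 12 Ada can move to 9, reaching an L position.

Ada wins.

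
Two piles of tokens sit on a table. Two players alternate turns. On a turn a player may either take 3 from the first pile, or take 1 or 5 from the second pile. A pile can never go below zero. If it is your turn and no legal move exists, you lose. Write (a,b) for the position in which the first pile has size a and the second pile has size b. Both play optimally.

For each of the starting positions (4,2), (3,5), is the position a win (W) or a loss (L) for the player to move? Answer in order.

(4,2): W, (3,5): L

Positions with no move are L. A position that does have a move is losing for the player to move precisely when every available move leads to a winning position for the opponent. Fill in the labels:
No move ever increases a pile, so every position that can arise here has a ≤ 4 and b ≤ 5; it is enough to label the cells with 0 ≤ a ≤ 4 and 0 ≤ b ≤ 5.
Every move lowers a or b (never raises either), so fill the grid row by row in increasing a, and left to right within a row: each cell's successors are then already labelled.
      b=0  b=1  b=2  b=3  b=4  b=5
a=0:    L    W    L    W    L    W
a=1:    L    W    L    W    L    W
a=2:    L    W    L    W    L    W
a=3:    W    L    W    L    W    L
a=4:    W    L    W    L    W    L
Cells with no legal move (terminal, hence L): (0,0), (1,0), (2,0).
The remaining L cells, each justified by listing all of its moves:
(0,2): →(0,1)(W) only, which is W, so L
(0,4): →(0,3)(W) only, which is W, so L
(1,2): →(1,1)(W) only, which is W, so L
(1,4): →(1,3)(W) only, which is W, so L
(2,2): →(2,1)(W) only, which is W, so L
(2,4): →(2,3)(W) only, which is W, so L
(3,1): →(0,1)(W), (3,0)(W) — all W, so L
(3,3): →(0,3)(W), (3,2)(W) — all W, so L
(3,5): →(0,5)(W), (3,4)(W), (3,0)(W) — all W, so L
(4,1): →(1,1)(W), (4,0)(W) — all W, so L
(4,3): →(1,3)(W), (4,2)(W) — all W, so L
(4,5): →(1,5)(W), (4,4)(W), (4,0)(W) — all W, so L
Every other cell has at least one move into one of the L cells above, so it is W.
(4,2): the move to (1,2) reaches an L cell, so W
(3,5): one of the L cells justified above, so L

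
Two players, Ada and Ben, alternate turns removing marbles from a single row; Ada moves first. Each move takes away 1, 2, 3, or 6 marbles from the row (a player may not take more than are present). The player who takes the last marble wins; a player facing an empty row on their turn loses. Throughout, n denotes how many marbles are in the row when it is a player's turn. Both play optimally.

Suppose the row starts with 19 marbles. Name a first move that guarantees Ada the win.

Use the standard recursion: the mover loses at a terminal position; elsewhere, the mover wins exactly when some move hands the opponent an L position.
n=0: no move → L
n=1: W (go to 0, an L position)
n=2: W (go to 0, an L position)
n=3: W (go to 0, an L position)
n=4: L (options 3(W), 2(W), 1(W) are all W)
n=5: W (go to 4, an L position)
n=6: W (go to 4, an L position)
n=7: W (go to 4, an L position)
n=8: L (options 7(W), 6(W), 5(W), 2(W) are all W)
n=9: W (go to 8, an L position)
n=10: W (go to 8, an L position)
n=11: W (go to 8, an L position)
n=12: L (options 11(W), 10(W), 9(W), 6(W) are all W)
n=13: W (go to 12, an L position)
n=14: W (go to 12, an L position)
n=15: W (go to 12, an L position)
n=16: L (options 15(W), 14(W), 13(W), 10(W) are all W)
n=17: W (go to 16, an L position)
n=18: W (go to 16, an L position)
n=19: W (go to 16, an L position)
From 19, the L positions reachable in one move are: 16.

Remove 3, leaving 16.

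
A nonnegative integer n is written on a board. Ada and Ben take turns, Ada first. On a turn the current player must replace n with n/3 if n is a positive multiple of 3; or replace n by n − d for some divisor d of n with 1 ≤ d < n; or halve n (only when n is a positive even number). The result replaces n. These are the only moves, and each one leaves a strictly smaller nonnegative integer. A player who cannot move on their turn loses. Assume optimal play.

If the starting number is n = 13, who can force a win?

Positions with no move are L. A position that does have a move is losing for the player to move precisely when every available move leads to a winning position for the opponent. Fill in the labels:
n=0: no move → L
n=1: no move → L
n=2: →1(L), so W
n=3: →1(L), so W
n=4: →2(W), 3(W) — all W, so L
n=5: →4(L), so W
n=6: →4(L), so W
n=7: →6(W) only, which is W, so L
n=8: →4(L), so W
n=9: →3(W), 6(W), 8(W) — all W, so L
n=10: →9(L), so W
n=11: →10(W) only, which is W, so L
n=12: →4(L), so W
n=13: →12(W) only, which is W, so L
Every move from 13 reaches a W position, so the mover loses.

Ben wins.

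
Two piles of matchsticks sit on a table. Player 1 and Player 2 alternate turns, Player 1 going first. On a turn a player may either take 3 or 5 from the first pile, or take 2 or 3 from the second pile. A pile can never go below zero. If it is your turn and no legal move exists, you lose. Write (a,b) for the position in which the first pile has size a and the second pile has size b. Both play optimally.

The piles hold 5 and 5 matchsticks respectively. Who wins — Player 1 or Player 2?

Build the W/L table. Terminal = L. A non-terminal position is W if it has a move to some L; otherwise it is L.
No move ever increases a pile, so every position that can arise here has a ≤ 5 and b ≤ 5; it is enough to label the cells with 0 ≤ a ≤ 5 and 0 ≤ b ≤ 5.
Every move lowers a or b (never raises either), so fill the grid row by row in increasing a, and left to right within a row: each cell's successors are then already labelled.
      b=0  b=1  b=2  b=3  b=4  b=5
a=0:    L    L    W    W    W    L
a=1:    L    L    W    W    W    L
a=2:    L    L    W    W    W    L
a=3:    W    W    L    L    W    W
a=4:    W    W    L    L    W    W
a=5:    W    W    L    L    W    W
Cells with no legal move (terminal, hence L): (0,0), (0,1), (1,0), (1,1), (2,0), (2,1).
The remaining L cells, each justified by listing all of its moves:
(0,5): L (options (0,3)(W), (0,2)(W) are all W)
(1,5): L (options (1,3)(W), (1,2)(W) are all W)
(2,5): L (options (2,3)(W), (2,2)(W) are all W)
(3,2): L (options (0,2)(W), (3,0)(W) are all W)
(3,3): L (options (0,3)(W), (3,1)(W), (3,0)(W) are all W)
(4,2): L (options (1,2)(W), (4,0)(W) are all W)
(4,3): L (options (1,3)(W), (4,1)(W), (4,0)(W) are all W)
(5,2): L (options (2,2)(W), (0,2)(W), (5,0)(W) are all W)
(5,3): L (options (2,3)(W), (0,3)(W), (5,1)(W), (5,0)(W) are all W)
Every other cell has at least one move into one of the L cells above, so it is W.
The starting position (5,5) is W: Player 1 should move to (2,5), handing over an L position.

Player 1 wins.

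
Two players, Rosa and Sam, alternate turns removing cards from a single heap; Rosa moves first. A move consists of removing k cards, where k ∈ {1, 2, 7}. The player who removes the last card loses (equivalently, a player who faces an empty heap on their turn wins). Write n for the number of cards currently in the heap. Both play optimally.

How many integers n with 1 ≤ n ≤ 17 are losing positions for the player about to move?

Positions with no move are W. A position that does have a move is losing for the player to move precisely when every available move leads to a winning position for the opponent. Fill in the labels:
n=0: no move; the opponent has just taken the last card and therefore loses → W
n=1: only reaches 0(W), which is W → L
n=2: reaches L-position 1 → W
n=3: reaches L-position 1 → W
n=4: only reaches 3(W), 2(W), all W → L
n=5: reaches L-position 4 → W
n=6: reaches L-position 4 → W
n=7: only reaches 6(W), 5(W), 0(W), all W → L
n=8: reaches L-position 7 → W
n=9: reaches L-position 7 → W
n=10: only reaches 9(W), 8(W), 3(W), all W → L
n=11: reaches L-position 10 → W
n=12: reaches L-position 10 → W
n=13: only reaches 12(W), 11(W), 6(W), all W → L
n=14: reaches L-position 13 → W
n=15: reaches L-position 13 → W
n=16: only reaches 15(W), 14(W), 9(W), all W → L
n=17: reaches L-position 16 → W
L entries with 1 ≤ n ≤ 17 (the range starts at n=1): n = 1, 4, 7, 10, 13, 16; that makes 6.

6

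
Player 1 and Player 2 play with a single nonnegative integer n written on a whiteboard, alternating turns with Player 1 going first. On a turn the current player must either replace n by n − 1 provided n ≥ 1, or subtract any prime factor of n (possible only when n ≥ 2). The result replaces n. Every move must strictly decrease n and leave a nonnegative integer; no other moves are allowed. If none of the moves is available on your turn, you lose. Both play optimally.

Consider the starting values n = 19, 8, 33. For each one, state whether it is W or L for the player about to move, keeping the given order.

Label each position W (a win for the player to move) or L (a loss). A position with no legal move is L; any other position is W exactly when some move reaches an L, and L when every move reaches a W.
n=0: no move → L
n=1: W (go to 0, an L position)
n=2: W (go to 0, an L position)
n=3: W (go to 0, an L position)
n=4: L (options 2(W), 3(W) are all W)
n=5: W (go to 0, an L position)
n=6: W (go to 4, an L position)
n=7: W (go to 0, an L position)
n=8: L (options 6(W), 7(W) are all W)
n=9: W (go to 8, an L position)
n=10: W (go to 8, an L position)
n=11: W (go to 0, an L position)
n=12: L (options 9(W), 10(W), 11(W) are all W)
n=13: W (go to 0, an L position)
n=14: W (go to 12, an L position)
n=15: W (go to 12, an L position)
n=16: L (options 14(W), 15(W) are all W)
n=17: W (go to 0, an L position)
n=18: W (go to 16, an L position)
n=19: W (go to 0, an L position)
n=20: L (options 15(W), 18(W), 19(W) are all W)
n=21: W (go to 20, an L position)
n=22: W (go to 20, an L position)
n=23: W (go to 0, an L position)
n=24: L (options 21(W), 22(W), 23(W) are all W)
n=25: W (go to 20, an L position)
n=26: W (go to 24, an L position)
n=27: W (go to 24, an L position)
n=28: L (options 21(W), 26(W), 27(W) are all W)
n=29: W (go to 0, an L position)
n=30: W (go to 28, an L position)
n=31: W (go to 0, an L position)
n=32: L (options 30(W), 31(W) are all W)
n=33: W (go to 32, an L position)

19: W, 8: L, 33: W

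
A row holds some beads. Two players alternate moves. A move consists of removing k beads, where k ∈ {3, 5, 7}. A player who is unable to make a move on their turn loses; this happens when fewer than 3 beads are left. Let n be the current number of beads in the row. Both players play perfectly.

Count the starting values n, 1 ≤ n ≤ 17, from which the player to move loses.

Use the standard recursion: the mover loses at a terminal position; elsewhere, the mover wins exactly when some move hands the opponent an L position.
n=0: no move → L
n=1: no move → L
n=2: no move → L
n=3: reaches L-position 0 → W
n=4: reaches L-position 1 → W
n=5: reaches L-position 2 → W
n=6: reaches L-position 1 → W
n=7: reaches L-position 2 → W
n=8: reaches L-position 1 → W
n=9: reaches L-position 2 → W
n=10: only reaches 7(W), 5(W), 3(W), all W → L
n=11: only reaches 8(W), 6(W), 4(W), all W → L
n=12: only reaches 9(W), 7(W), 5(W), all W → L
n=13: reaches L-position 10 → W
n=14: reaches L-position 11 → W
n=15: reaches L-position 12 → W
n=16: reaches L-position 11 → W
n=17: reaches L-position 12 → W
L entries with 1 ≤ n ≤ 17 (n=0 is outside the asked range and is not counted): n = 1, 2, 10, 11, 12; that makes 5.

5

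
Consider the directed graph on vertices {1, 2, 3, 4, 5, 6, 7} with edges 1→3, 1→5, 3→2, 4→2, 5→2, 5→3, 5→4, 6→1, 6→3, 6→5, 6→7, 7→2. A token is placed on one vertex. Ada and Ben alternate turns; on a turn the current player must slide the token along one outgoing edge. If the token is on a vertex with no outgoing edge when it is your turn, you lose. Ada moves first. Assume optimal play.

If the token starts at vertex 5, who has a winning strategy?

Classify positions by backward induction: terminal positions (no move available) are L. From any other position, the mover wins iff some move reaches an L.
Every edge goes from a vertex to one that appears earlier in the order 2, 7, 4, 3, 5, 1, 6, so processing vertices in that order labels each vertex after all of its successors.
2: no outgoing edge → L
7: W (go to 2, an L position)
4: W (go to 2, an L position)
3: W (go to 2, an L position)
5: W (go to 2, an L position)
1: L (options 5(W), 3(W) are all W)
6: W (go to 1, an L position)
From 5 Ada can move to 2, reaching an L position.

Ada wins.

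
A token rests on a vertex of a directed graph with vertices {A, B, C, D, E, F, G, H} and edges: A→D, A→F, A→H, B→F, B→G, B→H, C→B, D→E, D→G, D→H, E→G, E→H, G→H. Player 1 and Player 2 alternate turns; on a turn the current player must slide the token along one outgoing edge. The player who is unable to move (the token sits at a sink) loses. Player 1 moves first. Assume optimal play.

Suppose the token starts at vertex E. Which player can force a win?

Player 1 wins.

Positions with no move are L. A position that does have a move is losing for the player to move precisely when every available move leads to a winning position for the opponent. Fill in the labels:
Every edge goes from a vertex to one that appears earlier in the order F, H, G, E, D, B, A, C, so processing vertices in that order labels each vertex after all of its successors.
F: no outgoing edge → L
H: no outgoing edge → L
G: can move to H, which is L ⇒ W
E: can move to H, which is L ⇒ W
D: can move to H, which is L ⇒ W
B: can move to H, which is L ⇒ W
A: can move to H, which is L ⇒ W
C: the only move is to B(W), a W ⇒ L
From E Player 1 can move to H, reaching an L position.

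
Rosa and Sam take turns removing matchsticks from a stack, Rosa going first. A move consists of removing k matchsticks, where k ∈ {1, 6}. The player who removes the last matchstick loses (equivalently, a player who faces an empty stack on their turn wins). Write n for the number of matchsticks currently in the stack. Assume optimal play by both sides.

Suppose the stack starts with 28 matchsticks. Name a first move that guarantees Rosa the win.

Build the W/L table. Terminal = W. A non-terminal position is W if it has a move to some L; otherwise it is L.
n=0: no move; the opponent has just taken the last matchstick and therefore loses → W
n=1: L (sole option 0(W) is W)
n=2: W (go to 1, an L position)
n=3: L (sole option 2(W) is W)
n=4: W (go to 3, an L position)
n=5: L (sole option 4(W) is W)
n=6: W (go to 5, an L position)
n=7: W (go to 1, an L position)
n=8: L (options 7(W), 2(W) are all W)
n=9: W (go to 8, an L position)
n=10: L (options 9(W), 4(W) are all W)
n=11: W (go to 10, an L position)
n=12: L (options 11(W), 6(W) are all W)
n=13: W (go to 12, an L position)
n=14: W (go to 8, an L position)
n=15: L (options 14(W), 9(W) are all W)
n=16: W (go to 15, an L position)
n=17: L (options 16(W), 11(W) are all W)
n=18: W (go to 17, an L position)
n=19: L (options 18(W), 13(W) are all W)
n=20: W (go to 19, an L position)
n=21: W (go to 15, an L position)
n=22: L (options 21(W), 16(W) are all W)
n=23: W (go to 22, an L position)
n=24: L (options 23(W), 18(W) are all W)
n=25: W (go to 24, an L position)
n=26: L (options 25(W), 20(W) are all W)
n=27: W (go to 26, an L position)
n=28: W (go to 22, an L position)
From 28, the L positions reachable in one move are: 22.

Remove 6, leaving 22.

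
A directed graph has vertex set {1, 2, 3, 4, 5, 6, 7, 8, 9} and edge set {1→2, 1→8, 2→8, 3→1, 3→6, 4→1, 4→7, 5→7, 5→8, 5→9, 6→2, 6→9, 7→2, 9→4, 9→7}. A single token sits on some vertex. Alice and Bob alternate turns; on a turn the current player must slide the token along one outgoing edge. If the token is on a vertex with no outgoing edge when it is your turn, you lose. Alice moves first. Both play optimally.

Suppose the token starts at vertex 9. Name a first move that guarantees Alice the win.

Compute win/loss labels from the base case upward. A position with no move is L. Any other position is W if it can reach an L in one move, else L.
Every edge goes from a vertex to one that appears earlier in the order 8, 2, 1, 7, 4, 9, 6, 5, 3, so processing vertices in that order labels each vertex after all of its successors.
8: no outgoing edge → L
2: W (go to 8, an L position)
1: W (go to 8, an L position)
7: L (sole option 2(W) is W)
4: W (go to 7, an L position)
9: W (go to 7, an L position)
6: L (options 9(W), 2(W) are all W)
5: W (go to 7, an L position)
3: W (go to 6, an L position)
From 9, the L positions reachable in one move are: 7.

Move to 7.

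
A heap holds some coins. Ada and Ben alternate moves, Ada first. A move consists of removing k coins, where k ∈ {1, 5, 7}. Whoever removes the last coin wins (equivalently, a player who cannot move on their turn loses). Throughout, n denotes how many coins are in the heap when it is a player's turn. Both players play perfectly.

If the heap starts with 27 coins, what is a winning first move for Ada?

Classify positions by backward induction: terminal positions (no move available) are L. From any other position, the mover wins iff some move reaches an L.
n=0: no move → L
n=1: W (go to 0, an L position)
n=2: L (sole option 1(W) is W)
n=3: W (go to 2, an L position)
n=4: L (sole option 3(W) is W)
n=5: W (go to 4, an L position)
n=6: L (options 5(W), 1(W) are all W)
n=7: W (go to 6, an L position)
n=8: L (options 7(W), 3(W), 1(W) are all W)
n=9: W (go to 8, an L position)
n=10: L (options 9(W), 5(W), 3(W) are all W)
n=11: W (go to 10, an L position)
n=12: L (options 11(W), 7(W), 5(W) are all W)
n=13: W (go to 12, an L position)
n=14: L (options 13(W), 9(W), 7(W) are all W)
n=15: W (go to 14, an L position)
n=16: L (options 15(W), 11(W), 9(W) are all W)
n=17: W (go to 16, an L position)
n=18: L (options 17(W), 13(W), 11(W) are all W)
n=19: W (go to 18, an L position)
n=20: L (options 19(W), 15(W), 13(W) are all W)
n=21: W (go to 20, an L position)
n=22: L (options 21(W), 17(W), 15(W) are all W)
n=23: W (go to 22, an L position)
n=24: L (options 23(W), 19(W), 17(W) are all W)
n=25: W (go to 24, an L position)
n=26: L (options 25(W), 21(W), 19(W) are all W)
n=27: W (go to 26, an L position)
From 27, the L positions reachable in one move are: 26, 22, 20. Any move reaching one of these is winning.

Remove 1, leaving 26.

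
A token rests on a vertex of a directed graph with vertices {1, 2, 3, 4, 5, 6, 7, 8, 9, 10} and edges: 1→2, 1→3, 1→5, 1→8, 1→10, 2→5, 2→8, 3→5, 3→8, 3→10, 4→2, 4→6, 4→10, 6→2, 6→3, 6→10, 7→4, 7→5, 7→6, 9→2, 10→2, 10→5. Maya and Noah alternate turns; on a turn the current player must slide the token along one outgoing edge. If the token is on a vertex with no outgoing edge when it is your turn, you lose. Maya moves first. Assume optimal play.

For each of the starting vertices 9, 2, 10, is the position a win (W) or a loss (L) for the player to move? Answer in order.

Compute win/loss labels from the base case upward. A position with no move is L. Any other position is W if it can reach an L in one move, else L.
Every edge goes from a vertex to one that appears earlier in the order 5, 8, 2, 10, 3, 1, 6, 4, 9, 7, so processing vertices in that order labels each vertex after all of its successors.
5: no outgoing edge → L
8: no outgoing edge → L
2: reaches L-position 8 → W
10: reaches L-position 5 → W
3: reaches L-position 8 → W
1: reaches L-position 8 → W
6: only reaches 3(W), 10(W), 2(W), all W → L
4: reaches L-position 6 → W
9: only reaches 2(W), which is W → L
7: reaches L-position 6 → W

9: L, 2: W, 10: W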